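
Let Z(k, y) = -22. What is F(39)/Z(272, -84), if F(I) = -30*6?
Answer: 90/11 ≈ 8.1818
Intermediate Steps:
F(I) = -180
F(39)/Z(272, -84) = -180/(-22) = -180*(-1/22) = 90/11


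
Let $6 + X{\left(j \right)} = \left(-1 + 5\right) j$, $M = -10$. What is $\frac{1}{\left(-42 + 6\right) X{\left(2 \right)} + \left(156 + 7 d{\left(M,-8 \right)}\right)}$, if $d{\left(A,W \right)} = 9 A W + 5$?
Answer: $\frac{1}{5159} \approx 0.00019384$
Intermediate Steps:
$d{\left(A,W \right)} = 5 + 9 A W$ ($d{\left(A,W \right)} = 9 A W + 5 = 5 + 9 A W$)
$X{\left(j \right)} = -6 + 4 j$ ($X{\left(j \right)} = -6 + \left(-1 + 5\right) j = -6 + 4 j$)
$\frac{1}{\left(-42 + 6\right) X{\left(2 \right)} + \left(156 + 7 d{\left(M,-8 \right)}\right)} = \frac{1}{\left(-42 + 6\right) \left(-6 + 4 \cdot 2\right) + \left(156 + 7 \left(5 + 9 \left(-10\right) \left(-8\right)\right)\right)} = \frac{1}{- 36 \left(-6 + 8\right) + \left(156 + 7 \left(5 + 720\right)\right)} = \frac{1}{\left(-36\right) 2 + \left(156 + 7 \cdot 725\right)} = \frac{1}{-72 + \left(156 + 5075\right)} = \frac{1}{-72 + 5231} = \frac{1}{5159}$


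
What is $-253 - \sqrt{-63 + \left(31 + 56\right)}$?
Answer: $-253 - 2 \sqrt{6} \approx -257.9$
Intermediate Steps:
$-253 - \sqrt{-63 + \left(31 + 56\right)} = -253 - \sqrt{-63 + 87} = -253 - \sqrt{24} = -253 - 2 \sqrt{6}$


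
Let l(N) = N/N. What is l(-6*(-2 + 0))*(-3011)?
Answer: -3011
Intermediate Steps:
l(N) = 1
l(-6*(-2 + 0))*(-3011) = 1*(-3011) = -3011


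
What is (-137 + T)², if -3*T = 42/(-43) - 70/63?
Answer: 25042746001/1347921 ≈ 18579.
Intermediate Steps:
T = 808/1161 (T = -(42/(-43) - 70/63)/3 = -(42*(-1/43) - 70*1/63)/3 = -(-42/43 - 10/9)/3 = -⅓*(-808/387) = 808/1161 ≈ 0.69595)
(-137 + T)² = (-137 + 808/1161)² = (-158249/1161)² = 25042746001/1347921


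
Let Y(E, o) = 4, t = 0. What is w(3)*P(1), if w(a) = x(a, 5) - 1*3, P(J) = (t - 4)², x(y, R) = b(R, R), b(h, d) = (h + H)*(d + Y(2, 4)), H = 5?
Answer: 1392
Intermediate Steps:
b(h, d) = (4 + d)*(5 + h) (b(h, d) = (h + 5)*(d + 4) = (5 + h)*(4 + d) = (4 + d)*(5 + h))
x(y, R) = 20 + R² + 9*R (x(y, R) = 20 + 4*R + 5*R + R*R = 20 + 4*R + 5*R + R² = 20 + R² + 9*R)
P(J) = 16 (P(J) = (0 - 4)² = (-4)² = 16)
w(a) = 87 (w(a) = (20 + 5² + 9*5) - 1*3 = (20 + 25 + 45) - 3 = 90 - 3 = 87)
w(3)*P(1) = 87*16 = 1392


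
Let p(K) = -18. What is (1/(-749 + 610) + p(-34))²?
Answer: 6265009/19321 ≈ 324.26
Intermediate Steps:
(1/(-749 + 610) + p(-34))² = (1/(-749 + 610) - 18)² = (1/(-139) - 18)² = (-1/139 - 18)² = (-2503/139)² = 6265009/19321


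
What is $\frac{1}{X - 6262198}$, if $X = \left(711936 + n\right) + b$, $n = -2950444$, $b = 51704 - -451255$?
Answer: $- \frac{1}{7997747} \approx -1.2504 \cdot 10^{-7}$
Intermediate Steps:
$b = 502959$ ($b = 51704 + 451255 = 502959$)
$X = -1735549$ ($X = \left(711936 - 2950444\right) + 502959 = -2238508 + 502959 = -1735549$)
$\frac{1}{X - 6262198} = \frac{1}{-1735549 - 6262198} = \frac{1}{-7997747} = - \frac{1}{7997747}$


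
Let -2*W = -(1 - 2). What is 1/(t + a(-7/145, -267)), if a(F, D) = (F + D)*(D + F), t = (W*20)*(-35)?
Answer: 21025/1506752034 ≈ 1.3954e-5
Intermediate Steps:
W = -½ (W = -(-1)*(1 - 2)/2 = -(-1)*(-1)/2 = -½*1 = -½ ≈ -0.50000)
t = 350 (t = -½*20*(-35) = -10*(-35) = 350)
a(F, D) = (D + F)² (a(F, D) = (D + F)*(D + F) = (D + F)²)
1/(t + a(-7/145, -267)) = 1/(350 + (-267 - 7/145)²) = 1/(350 + (-38722/145)²) = 1/(350 + 1499393284/21025) = 1/(1506752034/21025) = 21025/1506752034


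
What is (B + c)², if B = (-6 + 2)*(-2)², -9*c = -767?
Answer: 388129/81 ≈ 4791.7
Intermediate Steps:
c = 767/9 (c = -⅑*(-767) = 767/9 ≈ 85.222)
B = -16 (B = -4*4 = -16)
(B + c)² = (-16 + 767/9)² = (623/9)² = 388129/81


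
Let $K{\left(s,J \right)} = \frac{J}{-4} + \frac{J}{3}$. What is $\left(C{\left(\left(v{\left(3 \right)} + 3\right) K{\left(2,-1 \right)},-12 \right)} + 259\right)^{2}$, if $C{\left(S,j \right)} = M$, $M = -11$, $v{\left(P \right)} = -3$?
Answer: $61504$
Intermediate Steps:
$K{\left(s,J \right)} = \frac{J}{12}$ ($K{\left(s,J \right)} = J \left(- \frac{1}{4}\right) + J \frac{1}{3} = - \frac{J}{4} + \frac{J}{3} = \frac{J}{12}$)
$C{\left(S,j \right)} = -11$
$\left(C{\left(\left(v{\left(3 \right)} + 3\right) K{\left(2,-1 \right)},-12 \right)} + 259\right)^{2} = \left(-11 + 259\right)^{2} = 248^{2} = 61504$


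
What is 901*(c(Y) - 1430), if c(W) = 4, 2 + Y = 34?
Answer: -1284826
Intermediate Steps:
Y = 32 (Y = -2 + 34 = 32)
901*(c(Y) - 1430) = 901*(4 - 1430) = 901*(-1426) = -1284826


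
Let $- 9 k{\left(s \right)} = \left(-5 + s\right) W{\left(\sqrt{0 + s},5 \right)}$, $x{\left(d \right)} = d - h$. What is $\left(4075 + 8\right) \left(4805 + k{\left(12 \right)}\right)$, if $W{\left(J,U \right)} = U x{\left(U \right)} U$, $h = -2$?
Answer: $\frac{57189220}{3} \approx 1.9063 \cdot 10^{7}$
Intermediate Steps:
$x{\left(d \right)} = 2 + d$ ($x{\left(d \right)} = d - -2 = d + 2 = 2 + d$)
$W{\left(J,U \right)} = U^{2} \left(2 + U\right)$ ($W{\left(J,U \right)} = U \left(2 + U\right) U = U^{2} \left(2 + U\right)$)
$k{\left(s \right)} = \frac{875}{9} - \frac{175 s}{9}$ ($k{\left(s \right)} = - \frac{\left(-5 + s\right) 5^{2} \left(2 + 5\right)}{9} = - \frac{\left(-5 + s\right) 25 \cdot 7}{9} = - \frac{\left(-5 + s\right) 175}{9} = - \frac{-875 + 175 s}{9} = \frac{875}{9} - \frac{175 s}{9}$)
$\left(4075 + 8\right) \left(4805 + k{\left(12 \right)}\right) = \left(4075 + 8\right) \left(4805 + \left(\frac{875}{9} - \frac{700}{3}\right)\right) = 4083 \left(4805 + \left(\frac{875}{9} - \frac{700}{3}\right)\right) = 4083 \left(4805 - \frac{1225}{9}\right) = 4083 \cdot \frac{42020}{9} = \frac{57189220}{3}$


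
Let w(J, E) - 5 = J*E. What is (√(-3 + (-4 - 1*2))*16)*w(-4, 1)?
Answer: 48*I ≈ 48.0*I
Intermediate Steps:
w(J, E) = 5 + E*J (w(J, E) = 5 + J*E = 5 + E*J)
(√(-3 + (-4 - 1*2))*16)*w(-4, 1) = (√(-3 + (-4 - 1*2))*16)*(5 + 1*(-4)) = (√(-3 + (-4 - 2))*16)*(5 - 4) = (√(-3 - 6)*16)*1 = (√(-9)*16)*1 = ((3*I)*16)*1 = (48*I)*1 = 48*I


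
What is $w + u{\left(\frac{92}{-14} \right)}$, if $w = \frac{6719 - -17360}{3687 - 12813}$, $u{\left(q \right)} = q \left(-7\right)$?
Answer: $\frac{395717}{9126} \approx 43.362$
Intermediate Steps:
$u{\left(q \right)} = - 7 q$
$w = - \frac{24079}{9126}$ ($w = \frac{6719 + 17360}{-9126} = 24079 \left(- \frac{1}{9126}\right) = - \frac{24079}{9126} \approx -2.6385$)
$w + u{\left(\frac{92}{-14} \right)} = - \frac{24079}{9126} - 7 \frac{92}{-14} = - \frac{24079}{9126} - 7 \cdot 92 \left(- \frac{1}{14}\right) = - \frac{24079}{9126} - -46 = - \frac{24079}{9126} + 46 = \frac{395717}{9126}$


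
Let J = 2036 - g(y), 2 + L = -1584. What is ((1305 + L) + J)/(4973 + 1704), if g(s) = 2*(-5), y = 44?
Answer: 1765/6677 ≈ 0.26434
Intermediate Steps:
L = -1586 (L = -2 - 1584 = -1586)
g(s) = -10
J = 2046 (J = 2036 - 1*(-10) = 2036 + 10 = 2046)
((1305 + L) + J)/(4973 + 1704) = ((1305 - 1586) + 2046)/(4973 + 1704) = (-281 + 2046)/6677 = 1765*(1/6677) = 1765/6677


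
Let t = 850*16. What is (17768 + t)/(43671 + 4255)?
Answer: 15684/23963 ≈ 0.65451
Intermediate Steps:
t = 13600
(17768 + t)/(43671 + 4255) = (17768 + 13600)/(43671 + 4255) = 31368/47926 = 31368*(1/47926) = 15684/23963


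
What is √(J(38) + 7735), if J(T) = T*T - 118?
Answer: √9061 ≈ 95.189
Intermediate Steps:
J(T) = -118 + T² (J(T) = T² - 118 = -118 + T²)
√(J(38) + 7735) = √((-118 + 38²) + 7735) = √((-118 + 1444) + 7735) = √(1326 + 7735) = √9061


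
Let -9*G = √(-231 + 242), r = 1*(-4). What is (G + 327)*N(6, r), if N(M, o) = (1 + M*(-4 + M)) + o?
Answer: 2943 - √11 ≈ 2939.7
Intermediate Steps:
r = -4
G = -√11/9 (G = -√(-231 + 242)/9 = -√11/9 ≈ -0.36851)
N(M, o) = 1 + o + M*(-4 + M)
(G + 327)*N(6, r) = (-√11/9 + 327)*(1 - 4 + 6² - 4*6) = (327 - √11/9)*(1 - 4 + 36 - 24) = (327 - √11/9)*9 = 2943 - √11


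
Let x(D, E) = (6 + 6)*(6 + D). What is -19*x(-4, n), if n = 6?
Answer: -456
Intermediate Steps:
x(D, E) = 72 + 12*D (x(D, E) = 12*(6 + D) = 72 + 12*D)
-19*x(-4, n) = -19*(72 + 12*(-4)) = -19*(72 - 48) = -19*24 = -456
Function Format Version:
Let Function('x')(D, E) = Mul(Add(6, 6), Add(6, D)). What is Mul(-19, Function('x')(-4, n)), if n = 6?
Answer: -456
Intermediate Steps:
Function('x')(D, E) = Add(72, Mul(12, D)) (Function('x')(D, E) = Mul(12, Add(6, D)) = Add(72, Mul(12, D)))
Mul(-19, Function('x')(-4, n)) = Mul(-19, Add(72, Mul(12, -4))) = Mul(-19, Add(72, -48)) = Mul(-19, 24) = -456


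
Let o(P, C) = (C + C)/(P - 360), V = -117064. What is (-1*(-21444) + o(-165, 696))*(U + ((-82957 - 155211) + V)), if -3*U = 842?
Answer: -4001902278968/525 ≈ -7.6227e+9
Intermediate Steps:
U = -842/3 (U = -1/3*842 = -842/3 ≈ -280.67)
o(P, C) = 2*C/(-360 + P) (o(P, C) = (2*C)/(-360 + P) = 2*C/(-360 + P))
(-1*(-21444) + o(-165, 696))*(U + ((-82957 - 155211) + V)) = (-1*(-21444) + 2*696/(-360 - 165))*(-842/3 + ((-82957 - 155211) - 117064)) = (21444 + 2*696/(-525))*(-842/3 + (-238168 - 117064)) = (21444 + 2*696*(-1/525))*(-842/3 - 355232) = (21444 - 464/175)*(-1066538/3) = (3752236/175)*(-1066538/3) = -4001902278968/525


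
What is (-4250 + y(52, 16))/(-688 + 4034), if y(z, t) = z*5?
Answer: -285/239 ≈ -1.1925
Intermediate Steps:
y(z, t) = 5*z
(-4250 + y(52, 16))/(-688 + 4034) = (-4250 + 5*52)/(-688 + 4034) = (-4250 + 260)/3346 = -3990*1/3346 = -285/239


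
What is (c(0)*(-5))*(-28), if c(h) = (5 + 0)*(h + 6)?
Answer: 4200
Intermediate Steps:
c(h) = 30 + 5*h (c(h) = 5*(6 + h) = 30 + 5*h)
(c(0)*(-5))*(-28) = ((30 + 5*0)*(-5))*(-28) = ((30 + 0)*(-5))*(-28) = (30*(-5))*(-28) = -150*(-28) = 4200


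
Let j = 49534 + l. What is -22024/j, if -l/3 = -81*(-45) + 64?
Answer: -22024/38407 ≈ -0.57344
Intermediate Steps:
l = -11127 (l = -3*(-81*(-45) + 64) = -3*(3645 + 64) = -3*3709 = -11127)
j = 38407 (j = 49534 - 11127 = 38407)
-22024/j = -22024/38407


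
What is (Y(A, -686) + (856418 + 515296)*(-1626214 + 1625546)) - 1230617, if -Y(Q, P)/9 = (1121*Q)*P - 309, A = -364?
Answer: -3436796444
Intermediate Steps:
Y(Q, P) = 2781 - 10089*P*Q (Y(Q, P) = -9*((1121*Q)*P - 309) = -9*(1121*P*Q - 309) = -9*(-309 + 1121*P*Q) = 2781 - 10089*P*Q)
(Y(A, -686) + (856418 + 515296)*(-1626214 + 1625546)) - 1230617 = ((2781 - 10089*(-686)*(-364)) + (856418 + 515296)*(-1626214 + 1625546)) - 1230617 = ((2781 - 2519263656) + 1371714*(-668)) - 1230617 = (-2519260875 - 916304952) - 1230617 = -3435565827 - 1230617 = -3436796444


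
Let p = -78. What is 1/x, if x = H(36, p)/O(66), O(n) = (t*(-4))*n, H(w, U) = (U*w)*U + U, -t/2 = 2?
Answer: 176/36491 ≈ 0.0048231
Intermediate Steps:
t = -4 (t = -2*2 = -4)
H(w, U) = U + w*U² (H(w, U) = w*U² + U = U + w*U²)
O(n) = 16*n (O(n) = (-4*(-4))*n = 16*n)
x = 36491/176 (x = (-78*(1 - 78*36))/((16*66)) = -78*(1 - 2808)/1056 = -78*(-2807)*(1/1056) = 218946*(1/1056) = 36491/176 ≈ 207.34)
1/x = 1/(36491/176) = 176/36491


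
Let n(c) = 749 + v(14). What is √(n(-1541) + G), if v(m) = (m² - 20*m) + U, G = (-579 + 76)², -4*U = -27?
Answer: 3*√112747/2 ≈ 503.67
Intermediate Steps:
U = 27/4 (U = -¼*(-27) = 27/4 ≈ 6.7500)
G = 253009 (G = (-503)² = 253009)
v(m) = 27/4 + m² - 20*m (v(m) = (m² - 20*m) + 27/4 = 27/4 + m² - 20*m)
n(c) = 2687/4 (n(c) = 749 + (27/4 + 14² - 20*14) = 749 + (27/4 + 196 - 280) = 749 - 309/4 = 2687/4)
√(n(-1541) + G) = √(2687/4 + 253009) = √(1014723/4) = 3*√112747/2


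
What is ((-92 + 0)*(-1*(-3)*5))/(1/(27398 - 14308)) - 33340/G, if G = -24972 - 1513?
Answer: -95686060732/5297 ≈ -1.8064e+7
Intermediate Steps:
G = -26485
((-92 + 0)*(-1*(-3)*5))/(1/(27398 - 14308)) - 33340/G = ((-92 + 0)*(-1*(-3)*5))/(1/(27398 - 14308)) - 33340/(-26485) = (-276*5)/(1/13090) - 33340*(-1/26485) = (-92*15)/(1/13090) + 6668/5297 = -1380*13090 + 6668/5297 = -18064200 + 6668/5297 = -95686060732/5297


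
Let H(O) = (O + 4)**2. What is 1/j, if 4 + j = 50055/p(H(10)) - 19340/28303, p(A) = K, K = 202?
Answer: 5717206/1389931161 ≈ 0.0041133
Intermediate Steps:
H(O) = (4 + O)**2
p(A) = 202
j = 1389931161/5717206 (j = -4 + (50055/202 - 19340/28303) = -4 + 1412799985/5717206 = 1389931161/5717206 ≈ 243.11)
1/j = 1/(1389931161/5717206) = 5717206/1389931161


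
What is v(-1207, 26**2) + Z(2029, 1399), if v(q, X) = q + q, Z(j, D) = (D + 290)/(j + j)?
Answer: -9794323/4058 ≈ -2413.6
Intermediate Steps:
Z(j, D) = (290 + D)/(2*j) (Z(j, D) = (290 + D)/((2*j)) = (290 + D)*(1/(2*j)) = (290 + D)/(2*j))
v(q, X) = 2*q
v(-1207, 26**2) + Z(2029, 1399) = 2*(-1207) + (1/2)*(290 + 1399)/2029 = -2414 + (1/2)*(1/2029)*1689 = -2414 + 1689/4058 = -9794323/4058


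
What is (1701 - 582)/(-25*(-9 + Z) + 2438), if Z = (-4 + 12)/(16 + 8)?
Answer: 3357/7964 ≈ 0.42152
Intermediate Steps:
Z = ⅓ (Z = 8/24 = 8*(1/24) = ⅓ ≈ 0.33333)
(1701 - 582)/(-25*(-9 + Z) + 2438) = (1701 - 582)/(-25*(-9 + ⅓) + 2438) = 1119/(-25*(-26/3) + 2438) = 1119/(650/3 + 2438) = 1119/(7964/3) = 1119*(3/7964) = 3357/7964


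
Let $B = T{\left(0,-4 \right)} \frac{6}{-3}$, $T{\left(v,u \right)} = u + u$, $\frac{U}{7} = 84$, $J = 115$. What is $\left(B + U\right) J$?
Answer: $69460$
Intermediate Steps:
$U = 588$ ($U = 7 \cdot 84 = 588$)
$T{\left(v,u \right)} = 2 u$
$B = 16$ ($B = 2 \left(-4\right) \frac{6}{-3} = - 8 \cdot 6 \left(- \frac{1}{3}\right) = \left(-8\right) \left(-2\right) = 16$)
$\left(B + U\right) J = \left(16 + 588\right) 115 = 604 \cdot 115 = 69460$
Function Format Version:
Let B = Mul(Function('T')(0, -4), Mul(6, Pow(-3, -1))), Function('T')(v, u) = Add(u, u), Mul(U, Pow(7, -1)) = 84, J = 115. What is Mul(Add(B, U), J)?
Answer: 69460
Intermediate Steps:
U = 588 (U = Mul(7, 84) = 588)
Function('T')(v, u) = Mul(2, u)
B = 16 (B = Mul(Mul(2, -4), Mul(6, Pow(-3, -1))) = Mul(-8, Mul(6, Rational(-1, 3))) = Mul(-8, -2) = 16)
Mul(Add(B, U), J) = Mul(Add(16, 588), 115) = Mul(604, 115) = 69460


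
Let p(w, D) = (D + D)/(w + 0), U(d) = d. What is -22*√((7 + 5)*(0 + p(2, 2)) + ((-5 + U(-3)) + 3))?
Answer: -22*√19 ≈ -95.896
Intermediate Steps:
p(w, D) = 2*D/w (p(w, D) = (2*D)/w = 2*D/w)
-22*√((7 + 5)*(0 + p(2, 2)) + ((-5 + U(-3)) + 3)) = -22*√((7 + 5)*(0 + 2*2/2) + ((-5 - 3) + 3)) = -22*√(12*(0 + 2*2*(½)) + (-8 + 3)) = -22*√(12*(0 + 2) - 5) = -22*√(12*2 - 5) = -22*√(24 - 5) = -22*√19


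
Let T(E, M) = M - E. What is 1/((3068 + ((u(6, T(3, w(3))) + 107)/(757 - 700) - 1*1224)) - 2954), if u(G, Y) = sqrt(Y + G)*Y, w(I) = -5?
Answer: -1200097/1329854899 + 152*I*sqrt(2)/1329854899 ≈ -0.00090243 + 1.6164e-7*I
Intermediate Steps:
u(G, Y) = Y*sqrt(G + Y) (u(G, Y) = sqrt(G + Y)*Y = Y*sqrt(G + Y))
1/((3068 + ((u(6, T(3, w(3))) + 107)/(757 - 700) - 1*1224)) - 2954) = 1/((3068 + (((-5 - 1*3)*sqrt(6 + (-5 - 1*3)) + 107)/(757 - 700) - 1*1224)) - 2954) = 1/((3068 + (((-5 - 3)*sqrt(6 + (-5 - 3)) + 107)/57 - 1224)) - 2954) = 1/((3068 + ((-8*sqrt(6 - 8) + 107)*(1/57) - 1224)) - 2954) = 1/((3068 + ((-8*I*sqrt(2) + 107)*(1/57) - 1224)) - 2954) = 1/((3068 + ((107 - 8*I*sqrt(2))*(1/57) - 1224)) - 2954) = 1/((3068 + ((107/57 - 8*I*sqrt(2)/57) - 1224)) - 2954) = 1/((3068 + (-69661/57 - 8*I*sqrt(2)/57)) - 2954) = 1/((105215/57 - 8*I*sqrt(2)/57) - 2954) = 1/(-63163/57 - 8*I*sqrt(2)/57)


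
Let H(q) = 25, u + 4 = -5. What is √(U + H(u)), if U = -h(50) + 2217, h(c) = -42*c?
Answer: √4342 ≈ 65.894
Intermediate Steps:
u = -9 (u = -4 - 5 = -9)
U = 4317 (U = -(-42)*50 + 2217 = -1*(-2100) + 2217 = 2100 + 2217 = 4317)
√(U + H(u)) = √(4317 + 25) = √4342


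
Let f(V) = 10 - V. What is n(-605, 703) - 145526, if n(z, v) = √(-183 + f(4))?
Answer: -145526 + I*√177 ≈ -1.4553e+5 + 13.304*I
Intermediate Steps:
n(z, v) = I*√177 (n(z, v) = √(-183 + (10 - 1*4)) = √(-183 + (10 - 4)) = √(-183 + 6) = √(-177) = I*√177)
n(-605, 703) - 145526 = I*√177 - 145526 = -145526 + I*√177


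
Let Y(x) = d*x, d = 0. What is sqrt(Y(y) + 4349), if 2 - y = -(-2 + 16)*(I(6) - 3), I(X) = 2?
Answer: sqrt(4349) ≈ 65.947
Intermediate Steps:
y = -12 (y = 2 - (-1)*(-2 + 16)*(2 - 3) = 2 - (-1)*14*(-1) = 2 - (-1)*(-14) = 2 - 1*14 = 2 - 14 = -12)
Y(x) = 0 (Y(x) = 0*x = 0)
sqrt(Y(y) + 4349) = sqrt(0 + 4349) = sqrt(4349)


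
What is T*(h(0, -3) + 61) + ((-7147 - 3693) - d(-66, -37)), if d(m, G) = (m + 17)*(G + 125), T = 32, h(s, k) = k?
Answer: -4672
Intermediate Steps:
d(m, G) = (17 + m)*(125 + G)
T*(h(0, -3) + 61) + ((-7147 - 3693) - d(-66, -37)) = 32*(-3 + 61) + ((-7147 - 3693) - (2125 + 17*(-37) + 125*(-66) - 37*(-66))) = 32*58 + (-10840 - (2125 - 629 - 8250 + 2442)) = 1856 + (-10840 - 1*(-4312)) = 1856 + (-10840 + 4312) = 1856 - 6528 = -4672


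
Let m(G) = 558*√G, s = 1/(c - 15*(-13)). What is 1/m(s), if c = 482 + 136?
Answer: √813/558 ≈ 0.051099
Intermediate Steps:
c = 618
s = 1/813 (s = 1/(618 - 15*(-13)) = 1/(618 + 195) = 1/813 ≈ 0.0012300)
1/m(s) = 1/(558*√(1/813)) = 1/(558*(√813/813)) = 1/(186*√813/271) = √813/558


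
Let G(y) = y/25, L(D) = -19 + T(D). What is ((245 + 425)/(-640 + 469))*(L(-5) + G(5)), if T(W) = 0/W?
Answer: 12596/171 ≈ 73.661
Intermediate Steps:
T(W) = 0
L(D) = -19 (L(D) = -19 + 0 = -19)
G(y) = y/25 (G(y) = y*(1/25) = y/25)
((245 + 425)/(-640 + 469))*(L(-5) + G(5)) = ((245 + 425)/(-640 + 469))*(-19 + (1/25)*5) = (670/(-171))*(-19 + ⅕) = (670*(-1/171))*(-94/5) = -670/171*(-94/5) = 12596/171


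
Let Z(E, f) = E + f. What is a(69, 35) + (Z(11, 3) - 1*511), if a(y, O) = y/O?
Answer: -17326/35 ≈ -495.03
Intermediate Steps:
a(69, 35) + (Z(11, 3) - 1*511) = 69/35 + ((11 + 3) - 1*511) = 69*(1/35) + (14 - 511) = 69/35 - 497 = -17326/35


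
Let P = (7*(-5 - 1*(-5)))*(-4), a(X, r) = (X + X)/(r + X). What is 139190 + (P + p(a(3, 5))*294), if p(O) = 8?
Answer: 141542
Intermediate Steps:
a(X, r) = 2*X/(X + r) (a(X, r) = (2*X)/(X + r) = 2*X/(X + r))
P = 0 (P = (7*(-5 + 5))*(-4) = (7*0)*(-4) = 0*(-4) = 0)
139190 + (P + p(a(3, 5))*294) = 139190 + (0 + 8*294) = 139190 + (0 + 2352) = 139190 + 2352 = 141542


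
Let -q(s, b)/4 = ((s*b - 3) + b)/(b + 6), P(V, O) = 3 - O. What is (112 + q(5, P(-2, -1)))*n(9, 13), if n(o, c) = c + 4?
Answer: 8806/5 ≈ 1761.2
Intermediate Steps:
q(s, b) = -4*(-3 + b + b*s)/(6 + b) (q(s, b) = -4*((s*b - 3) + b)/(b + 6) = -4*((b*s - 3) + b)/(6 + b) = -4*((-3 + b*s) + b)/(6 + b) = -4*(-3 + b + b*s)/(6 + b))
n(o, c) = 4 + c
(112 + q(5, P(-2, -1)))*n(9, 13) = (112 + 4*(3 - (3 - 1*(-1)) - 1*(3 - 1*(-1))*5)/(6 + (3 - 1*(-1))))*(4 + 13) = (112 + 4*(3 - (3 + 1) - 1*(3 + 1)*5)/(6 + (3 + 1)))*17 = (112 + 4*(3 - 1*4 - 1*4*5)/(6 + 4))*17 = (112 + 4*(3 - 4 - 20)/10)*17 = (112 + 4*(⅒)*(-21))*17 = (112 - 42/5)*17 = (518/5)*17 = 8806/5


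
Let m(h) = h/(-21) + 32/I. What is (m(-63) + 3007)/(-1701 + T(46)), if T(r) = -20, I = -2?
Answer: -2994/1721 ≈ -1.7397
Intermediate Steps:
m(h) = -16 - h/21 (m(h) = h/(-21) + 32/(-2) = h*(-1/21) + 32*(-1/2) = -h/21 - 16 = -16 - h/21)
(m(-63) + 3007)/(-1701 + T(46)) = ((-16 - 1/21*(-63)) + 3007)/(-1701 - 20) = ((-16 + 3) + 3007)/(-1721) = (-13 + 3007)*(-1/1721) = 2994*(-1/1721) = -2994/1721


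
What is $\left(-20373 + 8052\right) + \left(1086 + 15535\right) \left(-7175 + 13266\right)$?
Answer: $101226190$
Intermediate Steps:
$\left(-20373 + 8052\right) + \left(1086 + 15535\right) \left(-7175 + 13266\right) = -12321 + 16621 \cdot 6091 = -12321 + 101238511 = 101226190$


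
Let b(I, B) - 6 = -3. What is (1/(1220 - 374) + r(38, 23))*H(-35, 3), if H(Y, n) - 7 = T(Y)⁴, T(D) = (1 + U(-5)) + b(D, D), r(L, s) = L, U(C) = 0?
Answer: 8455187/846 ≈ 9994.3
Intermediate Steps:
b(I, B) = 3 (b(I, B) = 6 - 3 = 3)
T(D) = 4 (T(D) = (1 + 0) + 3 = 1 + 3 = 4)
H(Y, n) = 263 (H(Y, n) = 7 + 4⁴ = 7 + 256 = 263)
(1/(1220 - 374) + r(38, 23))*H(-35, 3) = (1/(1220 - 374) + 38)*263 = (1/846 + 38)*263 = (32149/846)*263 = 8455187/846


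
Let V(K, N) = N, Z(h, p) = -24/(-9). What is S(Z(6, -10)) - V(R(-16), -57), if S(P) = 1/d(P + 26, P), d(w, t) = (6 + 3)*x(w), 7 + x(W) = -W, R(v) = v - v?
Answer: 18296/321 ≈ 56.997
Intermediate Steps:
Z(h, p) = 8/3 (Z(h, p) = -24*(-⅑) = 8/3)
R(v) = 0
x(W) = -7 - W
d(w, t) = -63 - 9*w (d(w, t) = (6 + 3)*(-7 - w) = 9*(-7 - w) = -63 - 9*w)
S(P) = 1/(-297 - 9*P) (S(P) = 1/(-63 - 9*(P + 26)) = 1/(-63 - 9*(26 + P)) = 1/(-63 + (-234 - 9*P)) = 1/(-297 - 9*P))
S(Z(6, -10)) - V(R(-16), -57) = -1/(297 + 9*(8/3)) - 1*(-57) = -1/(297 + 24) + 57 = -1/321 + 57 = 18296/321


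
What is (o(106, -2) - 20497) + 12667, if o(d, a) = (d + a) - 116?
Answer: -7842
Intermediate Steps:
o(d, a) = -116 + a + d (o(d, a) = (a + d) - 116 = -116 + a + d)
(o(106, -2) - 20497) + 12667 = ((-116 - 2 + 106) - 20497) + 12667 = (-12 - 20497) + 12667 = -20509 + 12667 = -7842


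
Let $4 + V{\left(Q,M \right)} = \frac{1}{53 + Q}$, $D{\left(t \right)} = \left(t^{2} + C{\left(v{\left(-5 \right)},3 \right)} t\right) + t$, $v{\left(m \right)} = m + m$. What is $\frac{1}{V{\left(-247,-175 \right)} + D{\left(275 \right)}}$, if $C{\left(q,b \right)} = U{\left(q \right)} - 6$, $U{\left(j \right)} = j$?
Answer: $\frac{194}{13870223} \approx 1.3987 \cdot 10^{-5}$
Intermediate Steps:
$v{\left(m \right)} = 2 m$
$C{\left(q,b \right)} = -6 + q$ ($C{\left(q,b \right)} = q - 6 = -6 + q$)
$D{\left(t \right)} = t^{2} - 15 t$ ($D{\left(t \right)} = \left(t^{2} + \left(-6 + 2 \left(-5\right)\right) t\right) + t = \left(t^{2} + \left(-6 - 10\right) t\right) + t = \left(t^{2} - 16 t\right) + t = t^{2} - 15 t$)
$V{\left(Q,M \right)} = -4 + \frac{1}{53 + Q}$
$\frac{1}{V{\left(-247,-175 \right)} + D{\left(275 \right)}} = \frac{1}{\frac{-211 - -988}{53 - 247} + 275 \left(-15 + 275\right)} = \frac{1}{\frac{-211 + 988}{-194} + 275 \cdot 260} = \frac{1}{\left(- \frac{1}{194}\right) 777 + 71500} = \frac{1}{- \frac{777}{194} + 71500} = \frac{1}{\frac{13870223}{194}} = \frac{194}{13870223}$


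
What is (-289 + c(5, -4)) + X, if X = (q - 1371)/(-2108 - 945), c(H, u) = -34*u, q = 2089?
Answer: -467827/3053 ≈ -153.24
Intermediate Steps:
X = -718/3053 (X = (2089 - 1371)/(-2108 - 945) = 718/(-3053) = 718*(-1/3053) = -718/3053 ≈ -0.23518)
(-289 + c(5, -4)) + X = (-289 - 34*(-4)) - 718/3053 = (-289 + 136) - 718/3053 = -153 - 718/3053 = -467827/3053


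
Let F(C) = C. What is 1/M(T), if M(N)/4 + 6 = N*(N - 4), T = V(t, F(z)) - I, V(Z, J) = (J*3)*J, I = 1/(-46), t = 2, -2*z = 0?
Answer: -529/12879 ≈ -0.041075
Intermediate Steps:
z = 0 (z = -1/2*0 = 0)
I = -1/46 ≈ -0.021739
V(Z, J) = 3*J**2 (V(Z, J) = (3*J)*J = 3*J**2)
T = 1/46 (T = 3*0**2 - 1*(-1/46) = 3*0 + 1/46 = 0 + 1/46 = 1/46 ≈ 0.021739)
M(N) = -24 + 4*N*(-4 + N) (M(N) = -24 + 4*(N*(N - 4)) = -24 + 4*(N*(-4 + N)) = -24 + 4*N*(-4 + N))
1/M(T) = 1/(-24 - 16*1/46 + 4*(1/46)**2) = 1/(-24 - 8/23 + 4*(1/2116)) = 1/(-24 - 8/23 + 1/529) = 1/(-12879/529) = -529/12879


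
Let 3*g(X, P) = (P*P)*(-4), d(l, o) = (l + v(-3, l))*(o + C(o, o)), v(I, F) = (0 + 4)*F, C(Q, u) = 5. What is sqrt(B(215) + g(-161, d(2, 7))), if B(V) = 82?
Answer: 11*I*sqrt(158) ≈ 138.27*I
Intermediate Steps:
v(I, F) = 4*F
d(l, o) = 5*l*(5 + o) (d(l, o) = (l + 4*l)*(o + 5) = (5*l)*(5 + o) = 5*l*(5 + o))
g(X, P) = -4*P**2/3 (g(X, P) = ((P*P)*(-4))/3 = (P**2*(-4))/3 = (-4*P**2)/3 = -4*P**2/3)
sqrt(B(215) + g(-161, d(2, 7))) = sqrt(82 - 4*100*(5 + 7)**2/3) = sqrt(82 - 4*(5*2*12)**2/3) = sqrt(82 - 4/3*120**2) = sqrt(82 - 4/3*14400) = sqrt(82 - 19200) = sqrt(-19118) = 11*I*sqrt(158)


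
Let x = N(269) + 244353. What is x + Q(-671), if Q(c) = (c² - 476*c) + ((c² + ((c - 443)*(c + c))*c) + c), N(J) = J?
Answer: -1001673119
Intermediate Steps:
Q(c) = -475*c + 2*c² + 2*c²*(-443 + c) (Q(c) = (c² - 476*c) + ((c² + ((-443 + c)*(2*c))*c) + c) = (c² - 476*c) + ((c² + (2*c*(-443 + c))*c) + c) = (c² - 476*c) + ((c² + 2*c²*(-443 + c)) + c) = (c² - 476*c) + (c + c² + 2*c²*(-443 + c)) = -475*c + 2*c² + 2*c²*(-443 + c))
x = 244622 (x = 269 + 244353 = 244622)
x + Q(-671) = 244622 - 671*(-475 - 884*(-671) + 2*(-671)²) = 244622 - 671*(-475 + 593164 + 2*450241) = 244622 - 671*(-475 + 593164 + 900482) = 244622 - 671*1493171 = 244622 - 1001917741 = -1001673119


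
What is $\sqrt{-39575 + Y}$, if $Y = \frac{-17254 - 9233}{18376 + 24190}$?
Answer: $\frac{i \sqrt{71705659334342}}{42566} \approx 198.94 i$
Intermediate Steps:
$Y = - \frac{26487}{42566} \approx -0.62226$
$\sqrt{-39575 + Y} = \sqrt{-39575 - \frac{26487}{42566}} = \sqrt{- \frac{1684575937}{42566}} = \frac{i \sqrt{71705659334342}}{42566}$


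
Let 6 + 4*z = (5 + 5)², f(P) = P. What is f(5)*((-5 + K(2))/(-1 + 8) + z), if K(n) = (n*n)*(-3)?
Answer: 1475/14 ≈ 105.36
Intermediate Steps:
K(n) = -3*n² (K(n) = n²*(-3) = -3*n²)
z = 47/2 (z = -3/2 + (5 + 5)²/4 = -3/2 + (¼)*10² = -3/2 + (¼)*100 = -3/2 + 25 = 47/2 ≈ 23.500)
f(5)*((-5 + K(2))/(-1 + 8) + z) = 5*((-5 - 3*2²)/(-1 + 8) + 47/2) = 5*((-5 - 3*4)/7 + 47/2) = 5*((-5 - 12)*(⅐) + 47/2) = 5*(-17*⅐ + 47/2) = 5*(-17/7 + 47/2) = 5*(295/14) = 1475/14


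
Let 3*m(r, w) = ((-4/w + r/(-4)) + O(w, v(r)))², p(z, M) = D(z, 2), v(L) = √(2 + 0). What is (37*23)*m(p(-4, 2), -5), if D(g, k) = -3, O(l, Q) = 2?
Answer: 4289891/1200 ≈ 3574.9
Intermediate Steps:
v(L) = √2
p(z, M) = -3
m(r, w) = (2 - 4/w - r/4)²/3 (m(r, w) = ((-4/w + r/(-4)) + 2)²/3 = ((-4/w + r*(-¼)) + 2)²/3 = ((-4/w - r/4) + 2)²/3 = (2 - 4/w - r/4)²/3)
(37*23)*m(p(-4, 2), -5) = (37*23)*((1/48)*(16 - 8*(-5) - 3*(-5))²/(-5)²) = 851*((1/48)*(1/25)*(16 + 40 + 15)²) = 851*((1/48)*(1/25)*71²) = 851*((1/48)*(1/25)*5041) = 851*(5041/1200) = 4289891/1200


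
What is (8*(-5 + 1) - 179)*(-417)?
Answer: 87987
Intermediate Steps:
(8*(-5 + 1) - 179)*(-417) = (8*(-4) - 179)*(-417) = (-32 - 179)*(-417) = -211*(-417) = 87987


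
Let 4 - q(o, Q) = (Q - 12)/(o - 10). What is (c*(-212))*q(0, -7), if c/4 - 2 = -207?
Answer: 365064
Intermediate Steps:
c = -820 (c = 8 + 4*(-207) = 8 - 828 = -820)
q(o, Q) = 4 - (-12 + Q)/(-10 + o) (q(o, Q) = 4 - (Q - 12)/(o - 10) = 4 - (-12 + Q)/(-10 + o))
(c*(-212))*q(0, -7) = (-820*(-212))*((-28 - 1*(-7) + 4*0)/(-10 + 0)) = 173840*((-28 + 7 + 0)/(-10)) = 173840*(-⅒*(-21)) = 173840*(21/10) = 365064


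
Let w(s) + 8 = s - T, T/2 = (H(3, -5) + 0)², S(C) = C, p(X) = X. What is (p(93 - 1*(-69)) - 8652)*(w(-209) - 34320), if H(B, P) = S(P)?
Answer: 293643630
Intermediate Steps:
H(B, P) = P
T = 50 (T = 2*(-5 + 0)² = 2*(-5)² = 2*25 = 50)
w(s) = -58 + s (w(s) = -8 + (s - 1*50) = -8 + (s - 50) = -8 + (-50 + s) = -58 + s)
(p(93 - 1*(-69)) - 8652)*(w(-209) - 34320) = ((93 - 1*(-69)) - 8652)*((-58 - 209) - 34320) = ((93 + 69) - 8652)*(-267 - 34320) = (162 - 8652)*(-34587) = -8490*(-34587) = 293643630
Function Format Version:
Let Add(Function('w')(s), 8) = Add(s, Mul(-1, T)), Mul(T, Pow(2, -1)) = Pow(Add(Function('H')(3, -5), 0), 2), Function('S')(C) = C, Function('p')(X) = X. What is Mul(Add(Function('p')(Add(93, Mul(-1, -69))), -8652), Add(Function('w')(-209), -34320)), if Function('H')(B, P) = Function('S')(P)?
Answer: 293643630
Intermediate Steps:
Function('H')(B, P) = P
T = 50 (T = Mul(2, Pow(Add(-5, 0), 2)) = Mul(2, Pow(-5, 2)) = Mul(2, 25) = 50)
Function('w')(s) = Add(-58, s) (Function('w')(s) = Add(-8, Add(s, Mul(-1, 50))) = Add(-8, Add(s, -50)) = Add(-8, Add(-50, s)) = Add(-58, s))
Mul(Add(Function('p')(Add(93, Mul(-1, -69))), -8652), Add(Function('w')(-209), -34320)) = Mul(Add(Add(93, Mul(-1, -69)), -8652), Add(Add(-58, -209), -34320)) = Mul(Add(Add(93, 69), -8652), Add(-267, -34320)) = Mul(Add(162, -8652), -34587) = Mul(-8490, -34587) = 293643630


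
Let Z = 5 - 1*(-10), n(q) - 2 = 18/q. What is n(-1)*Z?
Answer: -240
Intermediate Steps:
n(q) = 2 + 18/q
Z = 15 (Z = 5 + 10 = 15)
n(-1)*Z = (2 + 18/(-1))*15 = (2 + 18*(-1))*15 = (2 - 18)*15 = -16*15 = -240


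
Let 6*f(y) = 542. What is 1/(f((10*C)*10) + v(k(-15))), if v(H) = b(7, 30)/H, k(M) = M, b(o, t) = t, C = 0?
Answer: 3/265 ≈ 0.011321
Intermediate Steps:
f(y) = 271/3 (f(y) = (⅙)*542 = 271/3)
v(H) = 30/H
1/(f((10*C)*10) + v(k(-15))) = 1/(271/3 + 30/(-15)) = 1/(271/3 + 30*(-1/15)) = 1/(271/3 - 2) = 1/(265/3) = 3/265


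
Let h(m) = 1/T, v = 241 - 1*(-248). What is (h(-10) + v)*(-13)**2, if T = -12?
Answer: 991523/12 ≈ 82627.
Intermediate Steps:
v = 489 (v = 241 + 248 = 489)
h(m) = -1/12 (h(m) = 1/(-12) = -1/12)
(h(-10) + v)*(-13)**2 = (-1/12 + 489)*(-13)**2 = (5867/12)*169 = 991523/12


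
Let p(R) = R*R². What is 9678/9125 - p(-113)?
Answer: 13166444803/9125 ≈ 1.4429e+6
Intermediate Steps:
p(R) = R³
9678/9125 - p(-113) = 9678/9125 - 1*(-113)³ = 9678*(1/9125) - 1*(-1442897) = 9678/9125 + 1442897 = 13166444803/9125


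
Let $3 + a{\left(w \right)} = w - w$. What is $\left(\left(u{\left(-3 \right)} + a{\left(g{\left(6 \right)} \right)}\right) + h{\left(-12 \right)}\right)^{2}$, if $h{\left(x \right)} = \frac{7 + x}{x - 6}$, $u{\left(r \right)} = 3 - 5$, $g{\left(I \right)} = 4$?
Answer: $\frac{7225}{324} \approx 22.299$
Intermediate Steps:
$u{\left(r \right)} = -2$ ($u{\left(r \right)} = 3 - 5 = -2$)
$a{\left(w \right)} = -3$ ($a{\left(w \right)} = -3 + \left(w - w\right) = -3 + 0 = -3$)
$h{\left(x \right)} = \frac{7 + x}{-6 + x}$
$\left(\left(u{\left(-3 \right)} + a{\left(g{\left(6 \right)} \right)}\right) + h{\left(-12 \right)}\right)^{2} = \left(\left(-2 - 3\right) + \frac{7 - 12}{-6 - 12}\right)^{2} = \left(-5 + \frac{1}{-18} \left(-5\right)\right)^{2} = \left(-5 - - \frac{5}{18}\right)^{2} = \left(-5 + \frac{5}{18}\right)^{2} = \left(- \frac{85}{18}\right)^{2} = \frac{7225}{324}$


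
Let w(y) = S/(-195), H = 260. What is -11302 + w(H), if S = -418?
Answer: -2203472/195 ≈ -11300.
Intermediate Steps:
w(y) = 418/195 (w(y) = -418/(-195) = -418*(-1/195) = 418/195)
-11302 + w(H) = -11302 + 418/195 = -2203472/195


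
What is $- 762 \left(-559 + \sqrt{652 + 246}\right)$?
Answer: $425958 - 762 \sqrt{898} \approx 4.0312 \cdot 10^{5}$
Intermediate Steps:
$- 762 \left(-559 + \sqrt{652 + 246}\right) = - 762 \left(-559 + \sqrt{898}\right) = 425958 - 762 \sqrt{898}$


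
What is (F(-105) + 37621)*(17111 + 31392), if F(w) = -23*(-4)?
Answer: 1829193639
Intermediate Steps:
F(w) = 92
(F(-105) + 37621)*(17111 + 31392) = (92 + 37621)*(17111 + 31392) = 37713*48503 = 1829193639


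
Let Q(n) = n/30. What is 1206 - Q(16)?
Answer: 18082/15 ≈ 1205.5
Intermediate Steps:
Q(n) = n/30 (Q(n) = n*(1/30) = n/30)
1206 - Q(16) = 1206 - 16/30 = 1206 - 1*8/15 = 1206 - 8/15 = 18082/15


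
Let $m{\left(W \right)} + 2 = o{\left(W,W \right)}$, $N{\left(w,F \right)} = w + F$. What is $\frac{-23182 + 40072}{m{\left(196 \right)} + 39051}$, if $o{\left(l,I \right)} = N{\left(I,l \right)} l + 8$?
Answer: $\frac{16890}{115889} \approx 0.14574$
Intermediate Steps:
$N{\left(w,F \right)} = F + w$
$o{\left(l,I \right)} = 8 + l \left(I + l\right)$ ($o{\left(l,I \right)} = \left(l + I\right) l + 8 = \left(I + l\right) l + 8 = l \left(I + l\right) + 8 = 8 + l \left(I + l\right)$)
$m{\left(W \right)} = 6 + 2 W^{2}$ ($m{\left(W \right)} = -2 + \left(8 + W \left(W + W\right)\right) = -2 + \left(8 + W 2 W\right) = -2 + \left(8 + 2 W^{2}\right) = 6 + 2 W^{2}$)
$\frac{-23182 + 40072}{m{\left(196 \right)} + 39051} = \frac{-23182 + 40072}{\left(6 + 2 \cdot 196^{2}\right) + 39051} = \frac{16890}{\left(6 + 2 \cdot 38416\right) + 39051} = \frac{16890}{\left(6 + 76832\right) + 39051} = \frac{16890}{76838 + 39051} = \frac{16890}{115889}$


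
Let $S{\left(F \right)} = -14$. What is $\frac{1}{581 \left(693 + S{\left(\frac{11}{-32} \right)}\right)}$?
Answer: $\frac{1}{394499} \approx 2.5349 \cdot 10^{-6}$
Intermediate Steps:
$\frac{1}{581 \left(693 + S{\left(\frac{11}{-32} \right)}\right)} = \frac{1}{581 \left(693 - 14\right)} = \frac{1}{581 \cdot 679} = \frac{1}{394499}$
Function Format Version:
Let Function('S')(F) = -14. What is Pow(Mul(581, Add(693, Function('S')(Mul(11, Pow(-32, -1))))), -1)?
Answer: Rational(1, 394499) ≈ 2.5349e-6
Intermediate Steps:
Pow(Mul(581, Add(693, Function('S')(Mul(11, Pow(-32, -1))))), -1) = Pow(Mul(581, Add(693, -14)), -1) = Pow(Mul(581, 679), -1) = Pow(394499, -1) = Rational(1, 394499)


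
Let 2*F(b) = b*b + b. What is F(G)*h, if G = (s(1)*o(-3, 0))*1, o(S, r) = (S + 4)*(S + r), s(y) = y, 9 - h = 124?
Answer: -345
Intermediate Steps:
h = -115 (h = 9 - 1*124 = 9 - 124 = -115)
o(S, r) = (4 + S)*(S + r)
G = -3 (G = (1*((-3)² + 4*(-3) + 4*0 - 3*0))*1 = (1*(9 - 12 + 0 + 0))*1 = (1*(-3))*1 = -3*1 = -3)
F(b) = b/2 + b²/2 (F(b) = (b*b + b)/2 = (b² + b)/2 = (b + b²)/2 = b/2 + b²/2)
F(G)*h = ((½)*(-3)*(1 - 3))*(-115) = ((½)*(-3)*(-2))*(-115) = 3*(-115) = -345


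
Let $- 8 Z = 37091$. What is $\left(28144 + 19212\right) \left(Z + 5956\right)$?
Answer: $\frac{124984323}{2} \approx 6.2492 \cdot 10^{7}$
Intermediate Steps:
$Z = - \frac{37091}{8}$ ($Z = \left(- \frac{1}{8}\right) 37091 = - \frac{37091}{8} \approx -4636.4$)
$\left(28144 + 19212\right) \left(Z + 5956\right) = \left(28144 + 19212\right) \left(- \frac{37091}{8} + 5956\right) = 47356 \cdot \frac{10557}{8} = \frac{124984323}{2}$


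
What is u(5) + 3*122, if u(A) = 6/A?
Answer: 1836/5 ≈ 367.20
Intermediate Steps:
u(5) + 3*122 = 6/5 + 3*122 = 6*(⅕) + 366 = 6/5 + 366 = 1836/5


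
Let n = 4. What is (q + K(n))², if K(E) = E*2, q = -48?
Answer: 1600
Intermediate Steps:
K(E) = 2*E
(q + K(n))² = (-48 + 2*4)² = (-48 + 8)² = (-40)² = 1600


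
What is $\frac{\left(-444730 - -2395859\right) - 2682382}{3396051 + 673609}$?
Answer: $- \frac{731253}{4069660} \approx -0.17968$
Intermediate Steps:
$\frac{\left(-444730 - -2395859\right) - 2682382}{3396051 + 673609} = \frac{\left(-444730 + 2395859\right) - 2682382}{4069660} = \left(1951129 - 2682382\right) \frac{1}{4069660} = \left(-731253\right) \frac{1}{4069660} = - \frac{731253}{4069660}$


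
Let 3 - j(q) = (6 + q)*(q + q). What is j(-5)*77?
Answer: 1001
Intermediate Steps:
j(q) = 3 - 2*q*(6 + q) (j(q) = 3 - (6 + q)*(q + q) = 3 - (6 + q)*2*q = 3 - 2*q*(6 + q))
j(-5)*77 = (3 - 12*(-5) - 2*(-5)**2)*77 = (3 + 60 - 2*25)*77 = (3 + 60 - 50)*77 = 13*77 = 1001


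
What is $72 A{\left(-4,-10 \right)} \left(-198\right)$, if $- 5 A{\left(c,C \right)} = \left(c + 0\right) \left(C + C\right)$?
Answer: $228096$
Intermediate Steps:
$A{\left(c,C \right)} = - \frac{2 C c}{5}$ ($A{\left(c,C \right)} = - \frac{\left(c + 0\right) \left(C + C\right)}{5} = - \frac{c 2 C}{5} = - \frac{2 C c}{5}$)
$72 A{\left(-4,-10 \right)} \left(-198\right) = 72 \left(\left(- \frac{2}{5}\right) \left(-10\right) \left(-4\right)\right) \left(-198\right) = 72 \left(-16\right) \left(-198\right) = \left(-1152\right) \left(-198\right) = 228096$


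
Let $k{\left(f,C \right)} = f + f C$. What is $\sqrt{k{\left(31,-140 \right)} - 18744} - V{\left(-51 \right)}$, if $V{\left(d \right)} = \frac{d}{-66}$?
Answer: $- \frac{17}{22} + i \sqrt{23053} \approx -0.77273 + 151.83 i$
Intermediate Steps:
$k{\left(f,C \right)} = f + C f$
$V{\left(d \right)} = - \frac{d}{66}$ ($V{\left(d \right)} = d \left(- \frac{1}{66}\right) = - \frac{d}{66}$)
$\sqrt{k{\left(31,-140 \right)} - 18744} - V{\left(-51 \right)} = \sqrt{31 \left(1 - 140\right) - 18744} - \left(- \frac{1}{66}\right) \left(-51\right) = \sqrt{31 \left(-139\right) - 18744} - \frac{17}{22} = \sqrt{-4309 - 18744} - \frac{17}{22} = \sqrt{-23053} - \frac{17}{22} = i \sqrt{23053} - \frac{17}{22} = - \frac{17}{22} + i \sqrt{23053}$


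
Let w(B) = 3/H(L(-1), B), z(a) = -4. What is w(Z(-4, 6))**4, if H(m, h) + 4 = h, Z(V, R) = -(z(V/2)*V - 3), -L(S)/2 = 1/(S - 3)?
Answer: 81/83521 ≈ 0.00096982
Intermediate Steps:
L(S) = -2/(-3 + S) (L(S) = -2/(S - 3) = -2/(-3 + S))
Z(V, R) = 3 + 4*V (Z(V, R) = -(-4*V - 3) = -(-3 - 4*V) = 3 + 4*V)
H(m, h) = -4 + h
w(B) = 3/(-4 + B)
w(Z(-4, 6))**4 = (3/(-4 + (3 + 4*(-4))))**4 = (3/(-4 + (3 - 16)))**4 = (3/(-4 - 13))**4 = (3/(-17))**4 = (3*(-1/17))**4 = (-3/17)**4 = 81/83521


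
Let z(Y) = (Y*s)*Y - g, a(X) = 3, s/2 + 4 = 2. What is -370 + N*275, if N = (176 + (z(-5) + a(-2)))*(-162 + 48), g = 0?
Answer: -2477020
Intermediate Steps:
s = -4 (s = -8 + 2*2 = -8 + 4 = -4)
z(Y) = -4*Y² (z(Y) = (Y*(-4))*Y - 1*0 = (-4*Y)*Y + 0 = -4*Y² + 0 = -4*Y²)
N = -9006 (N = (176 + (-4*(-5)² + 3))*(-162 + 48) = (176 + (-4*25 + 3))*(-114) = (176 + (-100 + 3))*(-114) = (176 - 97)*(-114) = 79*(-114) = -9006)
-370 + N*275 = -370 - 9006*275 = -370 - 2476650 = -2477020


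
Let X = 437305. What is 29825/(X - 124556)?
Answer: 29825/312749 ≈ 0.095364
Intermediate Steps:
29825/(X - 124556) = 29825/(437305 - 124556) = 29825/312749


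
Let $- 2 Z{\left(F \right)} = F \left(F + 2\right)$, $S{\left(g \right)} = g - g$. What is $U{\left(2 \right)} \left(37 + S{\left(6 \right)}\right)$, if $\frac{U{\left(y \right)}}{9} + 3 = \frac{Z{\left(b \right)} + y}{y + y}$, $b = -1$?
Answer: $- \frac{6327}{8} \approx -790.88$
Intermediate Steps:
$S{\left(g \right)} = 0$
$Z{\left(F \right)} = - \frac{F \left(2 + F\right)}{2}$ ($Z{\left(F \right)} = - \frac{F \left(F + 2\right)}{2} = - \frac{F \left(2 + F\right)}{2}$)
$U{\left(y \right)} = -27 + \frac{9 \left(\frac{1}{2} + y\right)}{2 y}$ ($U{\left(y \right)} = -27 + 9 \frac{\left(- \frac{1}{2}\right) \left(-1\right) \left(2 - 1\right) + y}{y + y} = -27 + 9 \frac{\left(- \frac{1}{2}\right) \left(-1\right) 1 + y}{2 y} = -27 + 9 \left(\frac{1}{2} + y\right) \frac{1}{2 y} = -27 + 9 \frac{\frac{1}{2} + y}{2 y} = -27 + \frac{9 \left(\frac{1}{2} + y\right)}{2 y}$)
$U{\left(2 \right)} \left(37 + S{\left(6 \right)}\right) = \frac{9 \left(1 - 20\right)}{4 \cdot 2} \left(37 + 0\right) = \frac{9}{4} \cdot \frac{1}{2} \left(1 - 20\right) 37 = \frac{9}{4} \cdot \frac{1}{2} \left(-19\right) 37 = \left(- \frac{171}{8}\right) 37 = - \frac{6327}{8}$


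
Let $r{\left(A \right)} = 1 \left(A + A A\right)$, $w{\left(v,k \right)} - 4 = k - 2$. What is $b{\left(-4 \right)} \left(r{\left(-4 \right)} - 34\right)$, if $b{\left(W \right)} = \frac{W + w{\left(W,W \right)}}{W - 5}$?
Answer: $- \frac{44}{3} \approx -14.667$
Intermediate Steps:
$w{\left(v,k \right)} = 2 + k$ ($w{\left(v,k \right)} = 4 + \left(k - 2\right) = 4 + \left(-2 + k\right) = 2 + k$)
$r{\left(A \right)} = A + A^{2}$ ($r{\left(A \right)} = 1 \left(A + A^{2}\right) = A + A^{2}$)
$b{\left(W \right)} = \frac{2 + 2 W}{-5 + W}$ ($b{\left(W \right)} = \frac{W + \left(2 + W\right)}{W - 5} = \frac{2 + 2 W}{-5 + W}$)
$b{\left(-4 \right)} \left(r{\left(-4 \right)} - 34\right) = \frac{2 \left(1 - 4\right)}{-5 - 4} \left(- 4 \left(1 - 4\right) - 34\right) = 2 \frac{1}{-9} \left(-3\right) \left(\left(-4\right) \left(-3\right) - 34\right) = 2 \left(- \frac{1}{9}\right) \left(-3\right) \left(12 - 34\right) = \frac{2}{3} \left(-22\right) = - \frac{44}{3}$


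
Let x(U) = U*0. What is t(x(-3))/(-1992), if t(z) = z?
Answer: 0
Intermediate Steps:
x(U) = 0
t(x(-3))/(-1992) = 0/(-1992) = 0*(-1/1992) = 0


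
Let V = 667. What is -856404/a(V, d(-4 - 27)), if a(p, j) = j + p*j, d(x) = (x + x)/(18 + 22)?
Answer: 4282020/5177 ≈ 827.12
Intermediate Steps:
d(x) = x/20 (d(x) = (2*x)/40 = (2*x)*(1/40) = x/20)
a(p, j) = j + j*p
-856404/a(V, d(-4 - 27)) = -856404*20/((1 + 667)*(-4 - 27)) = -856404/(((1/20)*(-31))*668) = -856404/((-31/20*668)) = -856404/(-5177/5) = -856404*(-5/5177) = 4282020/5177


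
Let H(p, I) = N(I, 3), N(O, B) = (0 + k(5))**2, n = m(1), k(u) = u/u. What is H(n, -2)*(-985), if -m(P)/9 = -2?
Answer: -985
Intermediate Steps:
m(P) = 18 (m(P) = -9*(-2) = 18)
k(u) = 1
n = 18
N(O, B) = 1 (N(O, B) = (0 + 1)**2 = 1**2 = 1)
H(p, I) = 1
H(n, -2)*(-985) = 1*(-985) = -985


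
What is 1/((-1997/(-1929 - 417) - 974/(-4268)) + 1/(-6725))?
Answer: 8416949475/9084391534 ≈ 0.92653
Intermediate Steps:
1/((-1997/(-1929 - 417) - 974/(-4268)) + 1/(-6725)) = 1/((-1997/(-2346) - 974*(-1/4268)) - 1/6725) = 1/((-1997*(-1/2346) + 487/2134) - 1/6725) = 1/((1997/2346 + 487/2134) - 1/6725) = 1/(1351025/1251591 - 1/6725) = 1/(9084391534/8416949475) = 8416949475/9084391534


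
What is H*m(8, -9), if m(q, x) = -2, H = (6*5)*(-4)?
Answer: 240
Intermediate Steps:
H = -120 (H = 30*(-4) = -120)
H*m(8, -9) = -120*(-2) = 240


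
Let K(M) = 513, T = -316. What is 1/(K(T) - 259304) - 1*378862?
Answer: -98046075843/258791 ≈ -3.7886e+5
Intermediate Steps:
1/(K(T) - 259304) - 1*378862 = 1/(513 - 259304) - 1*378862 = 1/(-258791) - 378862 = -1/258791 - 378862 = -98046075843/258791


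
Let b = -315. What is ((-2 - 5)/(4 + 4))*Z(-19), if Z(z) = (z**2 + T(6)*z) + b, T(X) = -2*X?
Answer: -959/4 ≈ -239.75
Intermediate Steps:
Z(z) = -315 + z**2 - 12*z (Z(z) = (z**2 + (-2*6)*z) - 315 = (z**2 - 12*z) - 315 = -315 + z**2 - 12*z)
((-2 - 5)/(4 + 4))*Z(-19) = ((-2 - 5)/(4 + 4))*(-315 + (-19)**2 - 12*(-19)) = (-7/8)*(-315 + 361 + 228) = -7*1/8*274 = -7/8*274 = -959/4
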